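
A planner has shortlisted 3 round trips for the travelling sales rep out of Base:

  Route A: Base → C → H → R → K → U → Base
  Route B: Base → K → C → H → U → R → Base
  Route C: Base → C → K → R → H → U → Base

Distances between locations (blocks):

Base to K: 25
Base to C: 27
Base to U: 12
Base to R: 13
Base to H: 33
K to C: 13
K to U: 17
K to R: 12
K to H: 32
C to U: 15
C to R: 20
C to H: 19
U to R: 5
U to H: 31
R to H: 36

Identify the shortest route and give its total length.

106 blocks — Route B is the shortest.

Route A: 27 + 19 + 36 + 12 + 17 + 12 = 123
Route B: 25 + 13 + 19 + 31 + 5 + 13 = 106
Route C: 27 + 13 + 12 + 36 + 31 + 12 = 131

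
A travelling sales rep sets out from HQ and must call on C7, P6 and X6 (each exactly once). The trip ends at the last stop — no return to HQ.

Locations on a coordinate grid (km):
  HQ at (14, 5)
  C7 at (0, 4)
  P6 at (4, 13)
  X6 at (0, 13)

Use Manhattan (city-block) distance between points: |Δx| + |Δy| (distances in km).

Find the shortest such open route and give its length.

There are 3! = 6 possible orderings.
HQ→C7→P6→X6: 15+13+4 = 32
HQ→C7→X6→P6: 15+9+4 = 28
HQ→P6→C7→X6: 18+13+9 = 40
HQ→P6→X6→C7: 18+4+9 = 31
HQ→X6→C7→P6: 22+9+13 = 44
HQ→X6→P6→C7: 22+4+13 = 39
The minimum is 28.
One shortest path: HQ → C7 → X6 → P6.

Shortest open route: 28 km.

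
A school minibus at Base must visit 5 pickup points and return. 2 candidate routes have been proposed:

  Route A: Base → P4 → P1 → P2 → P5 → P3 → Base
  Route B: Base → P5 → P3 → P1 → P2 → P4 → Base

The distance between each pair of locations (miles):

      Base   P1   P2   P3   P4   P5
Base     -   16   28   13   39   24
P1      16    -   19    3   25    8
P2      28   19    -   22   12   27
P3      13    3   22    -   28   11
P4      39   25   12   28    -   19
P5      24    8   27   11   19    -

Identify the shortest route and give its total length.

Shortest is Route B, total 108 miles.

Route A: 39 + 25 + 19 + 27 + 11 + 13 = 134
Route B: 24 + 11 + 3 + 19 + 12 + 39 = 108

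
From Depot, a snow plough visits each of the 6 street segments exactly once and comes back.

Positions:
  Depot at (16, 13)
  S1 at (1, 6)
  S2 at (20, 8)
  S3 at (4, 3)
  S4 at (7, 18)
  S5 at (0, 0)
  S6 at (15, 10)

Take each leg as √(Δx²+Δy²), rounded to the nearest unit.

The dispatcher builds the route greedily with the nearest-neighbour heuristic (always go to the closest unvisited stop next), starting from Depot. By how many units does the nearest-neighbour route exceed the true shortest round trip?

Depot: S6=3, S2=6, S4=10, S3=16, S1=17, S5=21 ⇒ S6
S6: S2=5, S4=11, S3=13, S1=15, S5=18 ⇒ S2
S2: S4=16, S3=17, S1=19, S5=22 ⇒ S4
S4: S1=13, S3=15, S5=19 ⇒ S1
S1: S3=4, S5=6 ⇒ S3
S3: S5=5 ⇒ S5
NN route Depot → S6 → S2 → S4 → S1 → S3 → S5 → Depot costs 67.
Optimal: Depot → S2 → S6 → S3 → S5 → S1 → S4 → Depot costs 58 (by enumerating all 360 distinct tours).
Excess = 67 − 58 = 9.

The nearest-neighbour route is 9 longer than optimal.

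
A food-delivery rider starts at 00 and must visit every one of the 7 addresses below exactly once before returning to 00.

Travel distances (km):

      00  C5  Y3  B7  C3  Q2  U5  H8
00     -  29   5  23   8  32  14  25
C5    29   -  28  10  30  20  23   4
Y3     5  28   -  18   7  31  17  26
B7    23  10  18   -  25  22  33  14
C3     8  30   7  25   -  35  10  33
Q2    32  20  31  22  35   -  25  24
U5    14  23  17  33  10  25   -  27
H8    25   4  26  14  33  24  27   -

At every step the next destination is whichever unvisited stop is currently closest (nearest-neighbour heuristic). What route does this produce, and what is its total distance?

At 00 the remaining stops are Y3 5, C3 8, U5 14, B7 23, H8 25, C5 29, Q2 32; go to Y3.
At Y3 the remaining stops are C3 7, U5 17, B7 18, H8 26, C5 28, Q2 31; go to C3.
At C3 the remaining stops are U5 10, B7 25, C5 30, H8 33, Q2 35; go to U5.
At U5 the remaining stops are C5 23, Q2 25, H8 27, B7 33; go to C5.
At C5 the remaining stops are H8 4, B7 10, Q2 20; go to H8.
At H8 the remaining stops are B7 14, Q2 24; go to B7.
At B7 the remaining stops are Q2 22; go to Q2.
Return Q2→00: 32.
Total = 5 + 7 + 10 + 23 + 4 + 14 + 22 + 32 = 117.

Total distance 117 km via the nearest-neighbour route 00 → Y3 → C3 → U5 → C5 → H8 → B7 → Q2 → 00.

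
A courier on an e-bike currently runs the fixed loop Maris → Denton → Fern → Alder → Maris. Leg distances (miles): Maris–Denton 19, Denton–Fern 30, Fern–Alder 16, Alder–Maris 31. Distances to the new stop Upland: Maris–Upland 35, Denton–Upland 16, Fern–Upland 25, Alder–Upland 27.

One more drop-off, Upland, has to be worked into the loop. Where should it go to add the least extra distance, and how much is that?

+11 miles — insert Upland between Denton and Fern.

Insertion cost between consecutive stops i–j is d(i,Upland) + d(Upland,j) − d(i,j):
  between Maris and Denton: 35 + 16 − 19 = 32
  between Denton and Fern: 16 + 25 − 30 = 11
  between Fern and Alder: 25 + 27 − 16 = 36
  between Alder and Maris: 27 + 35 − 31 = 31
Cheapest insertion is between Denton and Fern, adding 11.
New total = 96 + 11 = 107.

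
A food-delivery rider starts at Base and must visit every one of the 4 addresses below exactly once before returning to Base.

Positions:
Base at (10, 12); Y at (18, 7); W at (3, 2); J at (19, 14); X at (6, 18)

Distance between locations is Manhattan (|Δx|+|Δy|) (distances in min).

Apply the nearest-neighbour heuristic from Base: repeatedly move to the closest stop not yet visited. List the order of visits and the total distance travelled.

Nearest-neighbour total = 72 min; route Base → X → J → Y → W → Base.

From Base: distances to unvisited — X=10, J=11, Y=13, W=17. Nearest is X (10).
From X: distances to unvisited — J=17, W=19, Y=23. Nearest is J (17).
From J: distances to unvisited — Y=8, W=28. Nearest is Y (8).
From Y: distances to unvisited — W=20. Nearest is W (20).
Return W→Base: 17.
Total = 10 + 17 + 8 + 20 + 17 = 72.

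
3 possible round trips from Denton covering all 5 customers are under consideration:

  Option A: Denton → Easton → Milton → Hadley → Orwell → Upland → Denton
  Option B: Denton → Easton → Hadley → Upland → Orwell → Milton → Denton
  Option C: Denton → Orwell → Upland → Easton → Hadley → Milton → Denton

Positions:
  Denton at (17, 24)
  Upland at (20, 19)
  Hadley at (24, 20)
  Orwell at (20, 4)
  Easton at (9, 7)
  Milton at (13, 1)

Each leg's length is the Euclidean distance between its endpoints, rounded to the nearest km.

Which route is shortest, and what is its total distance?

Option A: 19 + 7 + 22 + 16 + 15 + 6 = 85
Option B: 19 + 20 + 4 + 15 + 8 + 23 = 89
Option C: 20 + 15 + 16 + 20 + 22 + 23 = 116

85 km — Option A is the shortest.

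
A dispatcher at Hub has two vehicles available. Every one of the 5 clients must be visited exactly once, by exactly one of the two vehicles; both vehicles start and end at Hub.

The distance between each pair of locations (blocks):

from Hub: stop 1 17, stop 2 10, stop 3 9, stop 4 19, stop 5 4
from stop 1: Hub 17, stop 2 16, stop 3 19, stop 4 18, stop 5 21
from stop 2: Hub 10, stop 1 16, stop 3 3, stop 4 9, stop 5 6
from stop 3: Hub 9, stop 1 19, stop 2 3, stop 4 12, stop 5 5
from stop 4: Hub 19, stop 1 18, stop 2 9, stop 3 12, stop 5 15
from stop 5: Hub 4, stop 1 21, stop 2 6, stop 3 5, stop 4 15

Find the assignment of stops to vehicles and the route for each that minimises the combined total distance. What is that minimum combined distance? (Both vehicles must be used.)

There are 2^4 − 1 = 15 ways to divide the 5 stops into two non-empty groups. For each, the best each vehicle can do is its own shortest tour through its group:
  {stop 1} + {stop 2, stop 3, stop 4, stop 5}: 34 + 40 = 74
  {stop 2} + {stop 1, stop 3, stop 4, stop 5}: 20 + 56 = 76
  {stop 1, stop 2} + {stop 3, stop 4, stop 5}: 43 + 40 = 83
  {stop 3} + {stop 1, stop 2, stop 4, stop 5}: 18 + 54 = 72
  {stop 1, stop 3} + {stop 2, stop 4, stop 5}: 45 + 38 = 83
  {stop 2, stop 3} + {stop 1, stop 4, stop 5}: 22 + 54 = 76
  … (15 splits in total)
  {stop 1, stop 2, stop 3, stop 4} + {stop 5}: 56 + 8 = 64  ← best
Best: vehicle 1 Hub → stop 1 → stop 4 → stop 2 → stop 3 → Hub = 56; vehicle 2 Hub → stop 5 → Hub = 8; combined 64.

64 blocks — the smallest possible combined total.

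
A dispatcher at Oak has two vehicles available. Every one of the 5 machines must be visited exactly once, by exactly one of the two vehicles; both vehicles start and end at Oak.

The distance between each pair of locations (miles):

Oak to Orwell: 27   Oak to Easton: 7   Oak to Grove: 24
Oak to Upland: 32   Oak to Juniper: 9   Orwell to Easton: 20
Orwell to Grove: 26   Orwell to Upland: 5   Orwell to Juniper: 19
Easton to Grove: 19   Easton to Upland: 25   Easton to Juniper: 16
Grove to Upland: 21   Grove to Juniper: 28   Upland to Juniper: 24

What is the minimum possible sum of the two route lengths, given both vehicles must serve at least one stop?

Try each way of splitting the stops between the two vehicles (each non-empty) and, for each split, find the best tour for each vehicle:
  {Orwell} + {Easton, Grove, Upland, Juniper}: 54 + 80 = 134
  {Easton} + {Orwell, Grove, Upland, Juniper}: 14 + 78 = 92
  {Orwell, Easton} + {Grove, Upland, Juniper}: 54 + 78 = 132
  {Grove} + {Orwell, Easton, Upland, Juniper}: 48 + 65 = 113
  {Orwell, Grove} + {Easton, Upland, Juniper}: 77 + 65 = 142
  {Easton, Grove} + {Orwell, Upland, Juniper}: 50 + 65 = 115
  … (15 splits in total)
Best: vehicle 1 Oak → Easton → Oak = 14; vehicle 2 Oak → Grove → Upland → Orwell → Juniper → Oak = 78; combined 92.

92 miles — the smallest possible combined total.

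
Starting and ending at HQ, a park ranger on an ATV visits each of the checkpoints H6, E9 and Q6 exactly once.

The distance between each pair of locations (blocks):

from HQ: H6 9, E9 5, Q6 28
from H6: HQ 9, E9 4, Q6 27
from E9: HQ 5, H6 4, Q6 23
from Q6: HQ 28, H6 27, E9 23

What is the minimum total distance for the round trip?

HQ-H6-E9-Q6-HQ: 9+4+23+28 = 64
HQ-H6-Q6-E9-HQ: 9+27+23+5 = 64
HQ-E9-H6-Q6-HQ: 5+4+27+28 = 64
The minimum is 64.
One optimal route: HQ → H6 → E9 → Q6 → HQ (or its reverse).

Shortest round trip = 64 blocks.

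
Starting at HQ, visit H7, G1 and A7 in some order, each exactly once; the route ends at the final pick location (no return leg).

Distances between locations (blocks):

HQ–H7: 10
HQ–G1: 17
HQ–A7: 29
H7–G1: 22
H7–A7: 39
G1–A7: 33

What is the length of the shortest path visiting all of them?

There are 3! = 6 possible orderings.
HQ → H7 → G1 → A7: 10+22+33 = 65
HQ → H7 → A7 → G1: 10+39+33 = 82
HQ → G1 → H7 → A7: 17+22+39 = 78
HQ → G1 → A7 → H7: 17+33+39 = 89
HQ → A7 → H7 → G1: 29+39+22 = 90
HQ → A7 → G1 → H7: 29+33+22 = 84
The minimum is 65.
One shortest path: HQ → H7 → G1 → A7.

Shortest open route: 65 blocks.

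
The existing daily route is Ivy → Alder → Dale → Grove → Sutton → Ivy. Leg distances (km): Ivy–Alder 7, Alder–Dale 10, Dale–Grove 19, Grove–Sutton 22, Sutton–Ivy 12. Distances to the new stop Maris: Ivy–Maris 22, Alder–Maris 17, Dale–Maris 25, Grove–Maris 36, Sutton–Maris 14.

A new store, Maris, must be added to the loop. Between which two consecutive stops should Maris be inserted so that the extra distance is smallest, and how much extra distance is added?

Insertion cost between consecutive stops i–j is d(i,Maris) + d(Maris,j) − d(i,j):
  between Ivy and Alder: 22 + 17 − 7 = 32
  between Alder and Dale: 17 + 25 − 10 = 32
  between Dale and Grove: 25 + 36 − 19 = 42
  between Grove and Sutton: 36 + 14 − 22 = 28
  between Sutton and Ivy: 14 + 22 − 12 = 24
Cheapest insertion is between Sutton and Ivy, adding 24.
New total = 70 + 24 = 94.

+24 km — insert Maris between Sutton and Ivy.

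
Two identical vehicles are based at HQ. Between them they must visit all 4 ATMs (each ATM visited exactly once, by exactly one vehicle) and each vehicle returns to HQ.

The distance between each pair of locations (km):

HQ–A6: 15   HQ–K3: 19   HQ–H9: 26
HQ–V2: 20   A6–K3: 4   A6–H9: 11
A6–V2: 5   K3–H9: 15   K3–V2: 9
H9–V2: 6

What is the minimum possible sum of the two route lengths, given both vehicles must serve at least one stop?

Minimum combined distance: 90 km.

Check every non-empty split of the stops between the two vehicles; for each half take its own optimal tour:
  {A6} + {K3, H9, V2}: 30 + 60 = 90
  {K3} + {A6, H9, V2}: 38 + 52 = 90
  {A6, K3} + {H9, V2}: 38 + 52 = 90
  {H9} + {A6, K3, V2}: 52 + 48 = 100
  {A6, H9} + {K3, V2}: 52 + 48 = 100
  {K3, H9} + {A6, V2}: 60 + 40 = 100
  … (7 splits in total)
Best: vehicle 1 HQ → A6 → HQ = 30; vehicle 2 HQ → K3 → H9 → V2 → HQ = 60; combined 90.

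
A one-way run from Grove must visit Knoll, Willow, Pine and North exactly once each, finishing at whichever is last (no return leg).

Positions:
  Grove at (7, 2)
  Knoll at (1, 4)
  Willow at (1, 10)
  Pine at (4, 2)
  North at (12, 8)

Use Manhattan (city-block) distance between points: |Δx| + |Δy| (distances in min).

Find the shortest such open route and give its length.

There are 4! = 24 possible orderings.
Grove → Knoll → Willow → Pine → North: 8+6+11+14 = 39
Grove → Knoll → Willow → North → Pine: 8+6+13+14 = 41
Grove → Knoll → Pine → Willow → North: 8+5+11+13 = 37
Grove → Knoll → Pine → North → Willow: 8+5+14+13 = 40
Grove → Knoll → North → Willow → Pine: 8+15+13+11 = 47
Grove → Knoll → North → Pine → Willow: 8+15+14+11 = 48
Grove → Willow → Knoll → Pine → North: 14+6+5+14 = 39
Grove → Willow → Knoll → North → Pine: 14+6+15+14 = 49
Grove → Willow → Pine → Knoll → North: 14+11+5+15 = 45
Grove → Willow → Pine → North → Knoll: 14+11+14+15 = 54
Grove → Willow → North → Knoll → Pine: 14+13+15+5 = 47
Grove → Willow → North → Pine → Knoll: 14+13+14+5 = 46
Grove → Pine → Knoll → Willow → North: 3+5+6+13 = 27
Grove → Pine → Knoll → North → Willow: 3+5+15+13 = 36
… (10 more)
The minimum is 27.
One shortest path: Grove → Pine → Knoll → Willow → North.

Minimum one-way distance = 27 min.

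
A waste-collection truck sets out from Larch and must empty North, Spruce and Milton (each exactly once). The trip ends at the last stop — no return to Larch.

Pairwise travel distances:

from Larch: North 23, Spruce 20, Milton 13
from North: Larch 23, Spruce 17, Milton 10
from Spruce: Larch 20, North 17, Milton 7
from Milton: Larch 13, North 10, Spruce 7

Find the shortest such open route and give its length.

Shortest open route: 37.

There are 3! = 6 possible orderings.
Larch→North→Spruce→Milton: 23+17+7 = 47
Larch→North→Milton→Spruce: 23+10+7 = 40
Larch→Spruce→North→Milton: 20+17+10 = 47
Larch→Spruce→Milton→North: 20+7+10 = 37
Larch→Milton→North→Spruce: 13+10+17 = 40
Larch→Milton→Spruce→North: 13+7+17 = 37
The minimum is 37.
One shortest path: Larch → Spruce → Milton → North.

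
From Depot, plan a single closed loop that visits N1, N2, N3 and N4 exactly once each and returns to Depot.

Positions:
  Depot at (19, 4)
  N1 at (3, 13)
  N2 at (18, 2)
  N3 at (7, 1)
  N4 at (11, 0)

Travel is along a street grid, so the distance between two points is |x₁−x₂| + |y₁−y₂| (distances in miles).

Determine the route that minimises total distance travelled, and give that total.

Minimum total distance: 58 miles.

Depot→N1→N2→N3→N4→Depot: 25+26+12+5+12 = 80
Depot→N1→N2→N4→N3→Depot: 25+26+9+5+15 = 80
Depot→N1→N3→N2→N4→Depot: 25+16+12+9+12 = 74
Depot→N1→N3→N4→N2→Depot: 25+16+5+9+3 = 58
Depot→N1→N4→N2→N3→Depot: 25+21+9+12+15 = 82
Depot→N1→N4→N3→N2→Depot: 25+21+5+12+3 = 66
Depot→N2→N1→N3→N4→Depot: 3+26+16+5+12 = 62
Depot→N2→N1→N4→N3→Depot: 3+26+21+5+15 = 70
Depot→N2→N3→N1→N4→Depot: 3+12+16+21+12 = 64
Depot→N2→N4→N1→N3→Depot: 3+9+21+16+15 = 64
Depot→N3→N1→N2→N4→Depot: 15+16+26+9+12 = 78
Depot→N3→N2→N1→N4→Depot: 15+12+26+21+12 = 86
The minimum is 58.
One optimal route: Depot → N1 → N3 → N4 → N2 → Depot (or its reverse).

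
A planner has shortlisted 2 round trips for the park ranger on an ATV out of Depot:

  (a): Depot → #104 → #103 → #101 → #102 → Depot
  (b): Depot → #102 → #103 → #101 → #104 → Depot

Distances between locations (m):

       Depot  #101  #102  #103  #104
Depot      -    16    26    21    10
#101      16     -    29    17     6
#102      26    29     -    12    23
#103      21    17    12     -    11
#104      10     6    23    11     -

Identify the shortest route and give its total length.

(a): 10 + 11 + 17 + 29 + 26 = 93
(b): 26 + 12 + 17 + 6 + 10 = 71

71 m — (b) is the shortest.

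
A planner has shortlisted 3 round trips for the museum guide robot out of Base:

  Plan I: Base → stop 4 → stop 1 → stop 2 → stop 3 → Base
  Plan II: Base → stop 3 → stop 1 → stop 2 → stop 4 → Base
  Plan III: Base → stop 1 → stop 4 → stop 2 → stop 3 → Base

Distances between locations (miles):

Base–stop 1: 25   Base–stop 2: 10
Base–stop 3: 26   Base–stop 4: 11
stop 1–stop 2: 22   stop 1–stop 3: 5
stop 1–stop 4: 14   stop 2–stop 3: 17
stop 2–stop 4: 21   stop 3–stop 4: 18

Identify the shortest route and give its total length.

85 miles — Plan II is the shortest.

Plan I: 11 + 14 + 22 + 17 + 26 = 90
Plan II: 26 + 5 + 22 + 21 + 11 = 85
Plan III: 25 + 14 + 21 + 17 + 26 = 103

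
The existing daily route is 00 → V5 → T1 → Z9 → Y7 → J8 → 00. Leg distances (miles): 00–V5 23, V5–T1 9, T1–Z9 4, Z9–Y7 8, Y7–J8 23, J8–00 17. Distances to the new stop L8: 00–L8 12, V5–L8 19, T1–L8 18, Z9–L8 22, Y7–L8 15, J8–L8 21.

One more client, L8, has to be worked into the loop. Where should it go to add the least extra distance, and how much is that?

Insertion cost between consecutive stops i–j is d(i,L8) + d(L8,j) − d(i,j):
  between 00 and V5: 12 + 19 − 23 = 8
  between V5 and T1: 19 + 18 − 9 = 28
  between T1 and Z9: 18 + 22 − 4 = 36
  between Z9 and Y7: 22 + 15 − 8 = 29
  between Y7 and J8: 15 + 21 − 23 = 13
  between J8 and 00: 21 + 12 − 17 = 16
Cheapest insertion is between 00 and V5, adding 8.
New total = 84 + 8 = 92.

Minimum extra distance: 8 miles, inserting L8 between 00 and V5.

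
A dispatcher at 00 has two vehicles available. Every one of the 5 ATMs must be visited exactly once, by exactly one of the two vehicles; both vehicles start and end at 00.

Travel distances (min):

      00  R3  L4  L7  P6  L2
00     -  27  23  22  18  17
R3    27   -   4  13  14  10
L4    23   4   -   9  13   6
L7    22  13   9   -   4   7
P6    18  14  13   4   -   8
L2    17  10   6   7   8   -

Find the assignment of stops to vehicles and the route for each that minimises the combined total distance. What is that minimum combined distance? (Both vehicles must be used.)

Check every non-empty split of the stops between the two vehicles; for each half take its own optimal tour:
  {R3} + {L4, L7, P6, L2}: 54 + 54 = 108
  {L4} + {R3, L7, P6, L2}: 46 + 62 = 108
  {R3, L4} + {L7, P6, L2}: 54 + 46 = 100
  {L7} + {R3, L4, P6, L2}: 44 + 59 = 103
  {R3, L7} + {L4, P6, L2}: 62 + 54 = 116
  {L4, L7} + {R3, P6, L2}: 54 + 59 = 113
  … (15 splits in total)
  {R3, L4, L7, P6} + {L2}: 62 + 34 = 96  ← best
Best: vehicle 1 00 → R3 → L4 → L7 → P6 → 00 = 62; vehicle 2 00 → L2 → 00 = 34; combined 96.

Minimum combined distance: 96 min.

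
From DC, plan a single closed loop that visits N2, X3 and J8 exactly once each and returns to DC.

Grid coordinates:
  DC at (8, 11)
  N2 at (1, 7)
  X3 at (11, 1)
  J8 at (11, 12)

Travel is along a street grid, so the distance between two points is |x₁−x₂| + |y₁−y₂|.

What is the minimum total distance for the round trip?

Shortest round trip = 42.

There are 3 distinct closed tours to check (reversals are equivalent).
DC → N2 → X3 → J8 → DC: 11+16+11+4 = 42
DC → N2 → J8 → X3 → DC: 11+15+11+13 = 50
DC → X3 → N2 → J8 → DC: 13+16+15+4 = 48
The minimum is 42.
One optimal route: DC → N2 → X3 → J8 → DC (or its reverse).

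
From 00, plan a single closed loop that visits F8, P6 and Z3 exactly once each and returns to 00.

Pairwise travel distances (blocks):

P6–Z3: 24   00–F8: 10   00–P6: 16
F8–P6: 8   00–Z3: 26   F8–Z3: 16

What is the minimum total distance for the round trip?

With 3 stops there are 3!/2 = 3 distinct round trips (a route and its reverse cost the same).
00 → F8 → P6 → Z3 → 00: 10+8+24+26 = 68
00 → F8 → Z3 → P6 → 00: 10+16+24+16 = 66
00 → P6 → F8 → Z3 → 00: 16+8+16+26 = 66
The minimum is 66.
One optimal route: 00 → F8 → Z3 → P6 → 00 (or its reverse).

Shortest round trip = 66 blocks.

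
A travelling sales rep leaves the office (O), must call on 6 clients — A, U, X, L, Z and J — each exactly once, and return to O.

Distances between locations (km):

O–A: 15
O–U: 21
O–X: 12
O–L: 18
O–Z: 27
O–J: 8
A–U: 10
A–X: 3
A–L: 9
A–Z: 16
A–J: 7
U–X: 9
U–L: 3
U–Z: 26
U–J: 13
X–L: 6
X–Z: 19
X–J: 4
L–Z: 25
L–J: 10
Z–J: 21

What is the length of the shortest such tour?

Shortest round trip = 74 km.

O→A→U→X→L→Z→J→O: 15+10+9+6+25+21+8 = 94
O→A→U→X→L→J→Z→O: 15+10+9+6+10+21+27 = 98
O→A→U→X→Z→L→J→O: 15+10+9+19+25+10+8 = 96
O→A→U→X→Z→J→L→O: 15+10+9+19+21+10+18 = 102
O→A→U→X→J→L→Z→O: 15+10+9+4+10+25+27 = 100
O→A→U→X→J→Z→L→O: 15+10+9+4+21+25+18 = 102
O→A→U→L→X→Z→J→O: 15+10+3+6+19+21+8 = 82
O→A→U→L→X→J→Z→O: 15+10+3+6+4+21+27 = 86
… (352 more)
O→Z→A→U→L→X→J→O: 27+16+10+3+6+4+8 = 74  ← best
The minimum is 74.
One optimal route: O → Z → A → U → L → X → J → O (or its reverse).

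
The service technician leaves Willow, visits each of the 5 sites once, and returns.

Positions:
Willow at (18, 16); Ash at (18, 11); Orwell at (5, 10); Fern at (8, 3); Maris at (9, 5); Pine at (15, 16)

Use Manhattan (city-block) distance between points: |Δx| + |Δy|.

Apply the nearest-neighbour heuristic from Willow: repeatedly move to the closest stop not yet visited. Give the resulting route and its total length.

Nearest-neighbour total = 60; route Willow → Pine → Ash → Orwell → Maris → Fern → Willow.

At Willow the remaining stops are Pine 3, Ash 5, Orwell 19, Maris 20, Fern 23; go to Pine.
At Pine the remaining stops are Ash 8, Orwell 16, Maris 17, Fern 20; go to Ash.
At Ash the remaining stops are Orwell 14, Maris 15, Fern 18; go to Orwell.
At Orwell the remaining stops are Maris 9, Fern 10; go to Maris.
At Maris the remaining stops are Fern 3; go to Fern.
Return Fern→Willow: 23.
Total = 3 + 8 + 14 + 9 + 3 + 23 = 60.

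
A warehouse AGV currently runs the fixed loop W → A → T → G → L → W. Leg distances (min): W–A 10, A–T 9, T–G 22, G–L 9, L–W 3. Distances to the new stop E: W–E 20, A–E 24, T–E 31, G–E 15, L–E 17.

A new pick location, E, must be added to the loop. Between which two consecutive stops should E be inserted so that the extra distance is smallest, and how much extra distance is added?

Insertion cost between consecutive stops i–j is d(i,E) + d(E,j) − d(i,j):
  between W and A: 20 + 24 − 10 = 34
  between A and T: 24 + 31 − 9 = 46
  between T and G: 31 + 15 − 22 = 24
  between G and L: 15 + 17 − 9 = 23
  between L and W: 17 + 20 − 3 = 34
Cheapest insertion is between G and L, adding 23.
New total = 53 + 23 = 76.

+23 min — insert E between G and L.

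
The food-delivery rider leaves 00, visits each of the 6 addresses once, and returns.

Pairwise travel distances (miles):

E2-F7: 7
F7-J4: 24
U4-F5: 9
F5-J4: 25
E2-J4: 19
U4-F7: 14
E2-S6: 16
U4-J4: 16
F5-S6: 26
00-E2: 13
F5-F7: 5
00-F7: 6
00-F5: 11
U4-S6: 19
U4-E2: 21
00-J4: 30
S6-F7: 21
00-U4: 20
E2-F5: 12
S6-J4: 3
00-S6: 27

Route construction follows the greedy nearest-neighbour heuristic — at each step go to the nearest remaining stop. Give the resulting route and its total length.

Nearest-neighbour total = 68 miles; route 00 → F7 → F5 → U4 → J4 → S6 → E2 → 00.

00 → [F7:6 / F5:11 / E2:13 / U4:20 / S6:27 / J4:30] → F7 (6)
F7 → [F5:5 / E2:7 / U4:14 / S6:21 / J4:24] → F5 (5)
F5 → [U4:9 / E2:12 / J4:25 / S6:26] → U4 (9)
U4 → [J4:16 / S6:19 / E2:21] → J4 (16)
J4 → [S6:3 / E2:19] → S6 (3)
S6 → [E2:16] → E2 (16)
Return E2→00: 13.
Total = 6 + 5 + 9 + 16 + 3 + 16 + 13 = 68.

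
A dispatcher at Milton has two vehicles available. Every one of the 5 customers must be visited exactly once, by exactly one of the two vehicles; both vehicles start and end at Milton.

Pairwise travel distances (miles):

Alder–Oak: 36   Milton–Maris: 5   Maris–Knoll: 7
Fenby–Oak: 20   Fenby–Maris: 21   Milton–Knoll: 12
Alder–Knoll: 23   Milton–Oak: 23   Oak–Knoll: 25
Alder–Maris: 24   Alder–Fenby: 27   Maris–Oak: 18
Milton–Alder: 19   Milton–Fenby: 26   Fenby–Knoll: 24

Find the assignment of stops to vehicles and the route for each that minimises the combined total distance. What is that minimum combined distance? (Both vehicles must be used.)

113 miles — the smallest possible combined total.

Check every non-empty split of the stops between the two vehicles; for each half take its own optimal tour:
  {Alder} + {Fenby, Maris, Oak, Knoll}: 38 + 79 = 117
  {Fenby} + {Alder, Maris, Oak, Knoll}: 52 + 90 = 142
  {Alder, Fenby} + {Maris, Oak, Knoll}: 72 + 60 = 132
  {Maris} + {Alder, Fenby, Oak, Knoll}: 10 + 103 = 113
  {Alder, Maris} + {Fenby, Oak, Knoll}: 48 + 79 = 127
  {Fenby, Maris} + {Alder, Oak, Knoll}: 52 + 90 = 142
  … (15 splits in total)
Best: vehicle 1 Milton → Maris → Milton = 10; vehicle 2 Milton → Alder → Fenby → Oak → Knoll → Milton = 103; combined 113.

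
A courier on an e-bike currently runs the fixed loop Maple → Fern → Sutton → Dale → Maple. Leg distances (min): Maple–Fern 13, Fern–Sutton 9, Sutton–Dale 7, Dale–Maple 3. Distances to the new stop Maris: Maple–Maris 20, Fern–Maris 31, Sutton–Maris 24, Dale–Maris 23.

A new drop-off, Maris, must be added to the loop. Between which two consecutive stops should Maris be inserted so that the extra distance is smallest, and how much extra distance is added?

Insertion cost between consecutive stops i–j is d(i,Maris) + d(Maris,j) − d(i,j):
  between Maple and Fern: 20 + 31 − 13 = 38
  between Fern and Sutton: 31 + 24 − 9 = 46
  between Sutton and Dale: 24 + 23 − 7 = 40
  between Dale and Maple: 23 + 20 − 3 = 40
Cheapest insertion is between Maple and Fern, adding 38.
New total = 32 + 38 = 70.

Minimum extra distance: 38 min, inserting Maris between Maple and Fern.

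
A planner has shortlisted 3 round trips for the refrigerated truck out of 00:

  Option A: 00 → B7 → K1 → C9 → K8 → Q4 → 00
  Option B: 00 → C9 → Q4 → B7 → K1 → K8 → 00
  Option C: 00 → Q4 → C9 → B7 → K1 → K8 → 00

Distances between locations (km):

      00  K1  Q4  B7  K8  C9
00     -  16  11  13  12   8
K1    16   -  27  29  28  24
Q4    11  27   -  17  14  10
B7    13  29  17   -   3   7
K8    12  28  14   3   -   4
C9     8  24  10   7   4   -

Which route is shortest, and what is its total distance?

Option A: 13 + 29 + 24 + 4 + 14 + 11 = 95
Option B: 8 + 10 + 17 + 29 + 28 + 12 = 104
Option C: 11 + 10 + 7 + 29 + 28 + 12 = 97

95 km — Option A is the shortest.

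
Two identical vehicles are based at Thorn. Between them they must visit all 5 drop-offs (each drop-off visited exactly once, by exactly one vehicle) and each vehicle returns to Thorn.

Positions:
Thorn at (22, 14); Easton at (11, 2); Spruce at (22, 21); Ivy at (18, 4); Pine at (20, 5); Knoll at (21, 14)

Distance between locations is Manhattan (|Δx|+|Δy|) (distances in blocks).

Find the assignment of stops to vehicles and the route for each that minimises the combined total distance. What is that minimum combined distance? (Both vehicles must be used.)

Check every non-empty split of the stops between the two vehicles; for each half take its own optimal tour:
  {Easton} + {Spruce, Ivy, Pine, Knoll}: 46 + 42 = 88
  {Spruce} + {Easton, Ivy, Pine, Knoll}: 14 + 46 = 60
  {Easton, Spruce} + {Ivy, Pine, Knoll}: 60 + 28 = 88
  {Ivy} + {Easton, Spruce, Pine, Knoll}: 28 + 60 = 88
  {Easton, Ivy} + {Spruce, Pine, Knoll}: 46 + 36 = 82
  {Spruce, Ivy} + {Easton, Pine, Knoll}: 42 + 46 = 88
  … (15 splits in total)
Best: vehicle 1 Thorn → Spruce → Thorn = 14; vehicle 2 Thorn → Easton → Ivy → Pine → Knoll → Thorn = 46; combined 60.

60 blocks — the smallest possible combined total.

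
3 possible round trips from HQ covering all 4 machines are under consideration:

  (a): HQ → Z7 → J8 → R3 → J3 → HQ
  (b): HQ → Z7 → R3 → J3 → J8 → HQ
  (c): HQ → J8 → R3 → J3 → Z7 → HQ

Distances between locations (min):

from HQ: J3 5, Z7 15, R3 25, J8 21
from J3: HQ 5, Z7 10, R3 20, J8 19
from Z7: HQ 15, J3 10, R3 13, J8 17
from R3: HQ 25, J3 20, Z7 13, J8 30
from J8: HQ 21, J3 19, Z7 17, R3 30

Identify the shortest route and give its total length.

(a): 15 + 17 + 30 + 20 + 5 = 87
(b): 15 + 13 + 20 + 19 + 21 = 88
(c): 21 + 30 + 20 + 10 + 15 = 96

87 min — (a) is the shortest.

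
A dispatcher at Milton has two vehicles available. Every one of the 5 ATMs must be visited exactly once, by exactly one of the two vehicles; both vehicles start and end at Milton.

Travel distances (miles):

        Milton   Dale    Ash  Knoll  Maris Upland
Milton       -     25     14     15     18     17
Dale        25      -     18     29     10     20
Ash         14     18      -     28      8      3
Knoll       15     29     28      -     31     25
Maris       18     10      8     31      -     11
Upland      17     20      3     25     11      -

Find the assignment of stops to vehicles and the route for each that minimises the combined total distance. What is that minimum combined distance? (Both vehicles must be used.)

There are 2^4 − 1 = 15 ways to divide the 5 stops into two non-empty groups. For each, the best each vehicle can do is its own shortest tour through its group:
  {Dale} + {Ash, Knoll, Maris, Upland}: 50 + 69 = 119
  {Ash} + {Dale, Knoll, Maris, Upland}: 28 + 82 = 110
  {Dale, Ash} + {Knoll, Maris, Upland}: 57 + 69 = 126
  {Knoll} + {Dale, Ash, Maris, Upland}: 30 + 63 = 93
  {Dale, Knoll} + {Ash, Maris, Upland}: 69 + 46 = 115
  {Ash, Knoll} + {Dale, Maris, Upland}: 57 + 63 = 120
  … (15 splits in total)
Best: vehicle 1 Milton → Knoll → Milton = 30; vehicle 2 Milton → Dale → Maris → Ash → Upland → Milton = 63; combined 93.

93 miles — the smallest possible combined total.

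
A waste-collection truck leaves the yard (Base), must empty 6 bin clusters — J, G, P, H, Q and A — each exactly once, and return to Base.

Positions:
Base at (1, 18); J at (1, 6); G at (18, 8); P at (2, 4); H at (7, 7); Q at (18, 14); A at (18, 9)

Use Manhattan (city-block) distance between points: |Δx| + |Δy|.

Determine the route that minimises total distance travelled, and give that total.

Shortest round trip = 62.

There are 360 distinct closed tours to check (reversals are equivalent).
Base-J-G-P-H-Q-A-Base: 12+19+20+8+18+5+26 = 108
Base-J-G-P-H-A-Q-Base: 12+19+20+8+13+5+21 = 98
Base-J-G-P-Q-H-A-Base: 12+19+20+26+18+13+26 = 134
Base-J-G-P-Q-A-H-Base: 12+19+20+26+5+13+17 = 112
Base-J-G-P-A-H-Q-Base: 12+19+20+21+13+18+21 = 124
Base-J-G-P-A-Q-H-Base: 12+19+20+21+5+18+17 = 112
Base-J-G-H-P-Q-A-Base: 12+19+12+8+26+5+26 = 108
Base-J-G-H-P-A-Q-Base: 12+19+12+8+21+5+21 = 98
… (352 more)
Base-J-P-H-G-A-Q-Base: 12+3+8+12+1+5+21 = 62  ← best
The minimum is 62.
One optimal route: Base → J → P → H → G → A → Q → Base (or its reverse).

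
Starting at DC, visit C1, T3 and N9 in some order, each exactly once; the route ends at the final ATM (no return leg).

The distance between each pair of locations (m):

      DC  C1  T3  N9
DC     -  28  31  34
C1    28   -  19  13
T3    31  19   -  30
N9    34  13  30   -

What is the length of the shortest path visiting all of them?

Minimum one-way distance = 63 m.

There are 3! = 6 possible orderings.
DC → C1 → T3 → N9: 28+19+30 = 77
DC → C1 → N9 → T3: 28+13+30 = 71
DC → T3 → C1 → N9: 31+19+13 = 63
DC → T3 → N9 → C1: 31+30+13 = 74
DC → N9 → C1 → T3: 34+13+19 = 66
DC → N9 → T3 → C1: 34+30+19 = 83
The minimum is 63.
One shortest path: DC → T3 → C1 → N9.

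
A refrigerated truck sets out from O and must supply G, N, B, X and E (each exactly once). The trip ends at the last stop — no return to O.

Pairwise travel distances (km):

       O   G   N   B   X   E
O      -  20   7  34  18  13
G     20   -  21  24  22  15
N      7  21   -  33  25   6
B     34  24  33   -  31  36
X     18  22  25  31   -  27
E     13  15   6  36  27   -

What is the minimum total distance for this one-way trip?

81 km — the minimum one-way total.

There are 5! = 120 possible orderings.
O → G → N → B → X → E: 20+21+33+31+27 = 132
O → G → N → B → E → X: 20+21+33+36+27 = 137
O → G → N → X → B → E: 20+21+25+31+36 = 133
O → G → N → X → E → B: 20+21+25+27+36 = 129
O → G → N → E → B → X: 20+21+6+36+31 = 114
O → G → N → E → X → B: 20+21+6+27+31 = 105
O → G → B → N → X → E: 20+24+33+25+27 = 129
O → G → B → N → E → X: 20+24+33+6+27 = 110
O → G → B → X → N → E: 20+24+31+25+6 = 106
O → G → B → X → E → N: 20+24+31+27+6 = 108
O → G → B → E → N → X: 20+24+36+6+25 = 111
O → G → B → E → X → N: 20+24+36+27+25 = 132
O → G → X → N → B → E: 20+22+25+33+36 = 136
O → G → X → N → E → B: 20+22+25+6+36 = 109
… (106 more)
O → N → E → G → X → B: 7+6+15+22+31 = 81  ← best
The minimum is 81.
One shortest path: O → N → E → G → X → B.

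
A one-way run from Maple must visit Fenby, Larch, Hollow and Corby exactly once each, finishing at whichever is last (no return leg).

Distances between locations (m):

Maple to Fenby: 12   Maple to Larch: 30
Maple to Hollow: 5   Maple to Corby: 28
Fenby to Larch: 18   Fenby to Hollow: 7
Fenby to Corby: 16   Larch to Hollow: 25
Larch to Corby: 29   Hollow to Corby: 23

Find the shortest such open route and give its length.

There are 4! = 24 possible orderings.
Maple→Fenby→Larch→Hollow→Corby: 12+18+25+23 = 78
Maple→Fenby→Larch→Corby→Hollow: 12+18+29+23 = 82
Maple→Fenby→Hollow→Larch→Corby: 12+7+25+29 = 73
Maple→Fenby→Hollow→Corby→Larch: 12+7+23+29 = 71
Maple→Fenby→Corby→Larch→Hollow: 12+16+29+25 = 82
Maple→Fenby→Corby→Hollow→Larch: 12+16+23+25 = 76
Maple→Larch→Fenby→Hollow→Corby: 30+18+7+23 = 78
Maple→Larch→Fenby→Corby→Hollow: 30+18+16+23 = 87
Maple→Larch→Hollow→Fenby→Corby: 30+25+7+16 = 78
Maple→Larch→Hollow→Corby→Fenby: 30+25+23+16 = 94
Maple→Larch→Corby→Fenby→Hollow: 30+29+16+7 = 82
Maple→Larch→Corby→Hollow→Fenby: 30+29+23+7 = 89
Maple→Hollow→Fenby→Larch→Corby: 5+7+18+29 = 59
Maple→Hollow→Fenby→Corby→Larch: 5+7+16+29 = 57
… (10 more)
The minimum is 57.
One shortest path: Maple → Hollow → Fenby → Corby → Larch.

Shortest open route: 57 m.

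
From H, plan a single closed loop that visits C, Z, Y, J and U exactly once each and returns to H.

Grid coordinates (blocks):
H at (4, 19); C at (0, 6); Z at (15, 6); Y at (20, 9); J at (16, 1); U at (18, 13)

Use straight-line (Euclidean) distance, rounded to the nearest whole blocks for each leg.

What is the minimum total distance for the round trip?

With 5 stops there are 5!/2 = 60 distinct round trips (a route and its reverse cost the same).
H→C→Z→Y→J→U→H: 14+15+6+9+12+15 = 71
H→C→Z→Y→U→J→H: 14+15+6+4+12+22 = 73
H→C→Z→J→Y→U→H: 14+15+5+9+4+15 = 62
H→C→Z→J→U→Y→H: 14+15+5+12+4+19 = 69
H→C→Z→U→Y→J→H: 14+15+8+4+9+22 = 72
H→C→Z→U→J→Y→H: 14+15+8+12+9+19 = 77
H→C→Y→Z→J→U→H: 14+20+6+5+12+15 = 72
H→C→Y→Z→U→J→H: 14+20+6+8+12+22 = 82
H→C→Y→J→Z→U→H: 14+20+9+5+8+15 = 71
H→C→Y→J→U→Z→H: 14+20+9+12+8+17 = 80
H→C→Y→U→Z→J→H: 14+20+4+8+5+22 = 73
H→C→Y→U→J→Z→H: 14+20+4+12+5+17 = 72
H→C→J→Z→Y→U→H: 14+17+5+6+4+15 = 61
H→C→J→Z→U→Y→H: 14+17+5+8+4+19 = 67
… (46 more)
The minimum is 61.
One optimal route: H → C → J → Z → Y → U → H (or its reverse).

Shortest round trip = 61 blocks.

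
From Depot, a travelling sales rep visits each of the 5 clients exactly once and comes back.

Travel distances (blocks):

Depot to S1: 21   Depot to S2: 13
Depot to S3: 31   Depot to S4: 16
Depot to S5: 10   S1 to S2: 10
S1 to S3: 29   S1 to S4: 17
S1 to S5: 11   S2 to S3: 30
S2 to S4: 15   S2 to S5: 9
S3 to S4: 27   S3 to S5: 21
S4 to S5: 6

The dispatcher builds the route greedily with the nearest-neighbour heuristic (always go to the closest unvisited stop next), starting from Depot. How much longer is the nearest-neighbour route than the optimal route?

Depot: S5=10, S2=13, S4=16, S1=21, S3=31 ⇒ S5
S5: S4=6, S2=9, S1=11, S3=21 ⇒ S4
S4: S2=15, S1=17, S3=27 ⇒ S2
S2: S1=10, S3=30 ⇒ S1
S1: S3=29 ⇒ S3
NN route Depot → S5 → S4 → S2 → S1 → S3 → Depot costs 101.
Optimal: Depot → S2 → S1 → S3 → S4 → S5 → Depot costs 95 (by enumerating all 60 distinct tours).
Excess = 101 − 95 = 6.

Excess over optimum: 6 blocks.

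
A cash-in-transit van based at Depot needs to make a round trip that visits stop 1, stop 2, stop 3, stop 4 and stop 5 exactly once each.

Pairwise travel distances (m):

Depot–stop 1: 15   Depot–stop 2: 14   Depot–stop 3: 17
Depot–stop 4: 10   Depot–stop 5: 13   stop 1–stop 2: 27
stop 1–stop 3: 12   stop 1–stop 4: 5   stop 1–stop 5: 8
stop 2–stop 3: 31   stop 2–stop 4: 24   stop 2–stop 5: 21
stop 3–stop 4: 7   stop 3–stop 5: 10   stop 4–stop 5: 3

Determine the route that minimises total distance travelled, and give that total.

72 m — the shortest possible round trip.

Depot → stop 1 → stop 2 → stop 3 → stop 4 → stop 5 → Depot: 15+27+31+7+3+13 = 96
Depot → stop 1 → stop 2 → stop 3 → stop 5 → stop 4 → Depot: 15+27+31+10+3+10 = 96
Depot → stop 1 → stop 2 → stop 4 → stop 3 → stop 5 → Depot: 15+27+24+7+10+13 = 96
Depot → stop 1 → stop 2 → stop 4 → stop 5 → stop 3 → Depot: 15+27+24+3+10+17 = 96
Depot → stop 1 → stop 2 → stop 5 → stop 3 → stop 4 → Depot: 15+27+21+10+7+10 = 90
Depot → stop 1 → stop 2 → stop 5 → stop 4 → stop 3 → Depot: 15+27+21+3+7+17 = 90
Depot → stop 1 → stop 3 → stop 2 → stop 4 → stop 5 → Depot: 15+12+31+24+3+13 = 98
Depot → stop 1 → stop 3 → stop 2 → stop 5 → stop 4 → Depot: 15+12+31+21+3+10 = 92
Depot → stop 1 → stop 3 → stop 4 → stop 2 → stop 5 → Depot: 15+12+7+24+21+13 = 92
Depot → stop 1 → stop 3 → stop 4 → stop 5 → stop 2 → Depot: 15+12+7+3+21+14 = 72
Depot → stop 1 → stop 3 → stop 5 → stop 2 → stop 4 → Depot: 15+12+10+21+24+10 = 92
Depot → stop 1 → stop 3 → stop 5 → stop 4 → stop 2 → Depot: 15+12+10+3+24+14 = 78
Depot → stop 1 → stop 4 → stop 2 → stop 3 → stop 5 → Depot: 15+5+24+31+10+13 = 98
Depot → stop 1 → stop 4 → stop 2 → stop 5 → stop 3 → Depot: 15+5+24+21+10+17 = 92
… (46 more)
The minimum is 72.
One optimal route: Depot → stop 1 → stop 3 → stop 4 → stop 5 → stop 2 → Depot (or its reverse).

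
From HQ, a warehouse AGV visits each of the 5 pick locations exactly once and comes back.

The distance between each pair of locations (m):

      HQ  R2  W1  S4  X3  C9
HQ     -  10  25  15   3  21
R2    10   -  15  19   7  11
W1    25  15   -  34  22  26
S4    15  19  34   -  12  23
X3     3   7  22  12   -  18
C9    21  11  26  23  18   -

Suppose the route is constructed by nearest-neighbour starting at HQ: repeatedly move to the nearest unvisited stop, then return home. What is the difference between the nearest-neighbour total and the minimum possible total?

14 m longer than the optimal tour.

From HQ: X3=3, R2=10, S4=15, C9=21, W1=25 → choose X3 (3).
From X3: R2=7, S4=12, C9=18, W1=22 → choose R2 (7).
From R2: C9=11, W1=15, S4=19 → choose C9 (11).
From C9: S4=23, W1=26 → choose S4 (23).
From S4: W1=34 → choose W1 (34).
NN route HQ → X3 → R2 → C9 → S4 → W1 → HQ costs 103.
Optimal: HQ → R2 → W1 → C9 → S4 → X3 → HQ costs 89 (by enumerating all 60 distinct tours).
Excess = 103 − 89 = 14.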